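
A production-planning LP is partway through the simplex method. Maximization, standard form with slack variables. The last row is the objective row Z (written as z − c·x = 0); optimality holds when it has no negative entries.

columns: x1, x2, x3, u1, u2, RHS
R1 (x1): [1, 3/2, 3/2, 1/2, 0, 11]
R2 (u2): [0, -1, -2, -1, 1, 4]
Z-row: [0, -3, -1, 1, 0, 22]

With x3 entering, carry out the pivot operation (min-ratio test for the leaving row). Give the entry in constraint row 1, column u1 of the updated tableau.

Ratio test on column x3 — row 1: 11/(3/2) = 22/3; row 2: entry -2 ≤ 0. Minimum is 22/3 at row 1 (x1 leaves); pivot element 3/2.
Divide row 1 by 3/2; eliminate column x3 from the other rows.
In the new row 1, the u1 entry is the old entry divided by the pivot: (1/2)/(3/2) = 1/3.

1/3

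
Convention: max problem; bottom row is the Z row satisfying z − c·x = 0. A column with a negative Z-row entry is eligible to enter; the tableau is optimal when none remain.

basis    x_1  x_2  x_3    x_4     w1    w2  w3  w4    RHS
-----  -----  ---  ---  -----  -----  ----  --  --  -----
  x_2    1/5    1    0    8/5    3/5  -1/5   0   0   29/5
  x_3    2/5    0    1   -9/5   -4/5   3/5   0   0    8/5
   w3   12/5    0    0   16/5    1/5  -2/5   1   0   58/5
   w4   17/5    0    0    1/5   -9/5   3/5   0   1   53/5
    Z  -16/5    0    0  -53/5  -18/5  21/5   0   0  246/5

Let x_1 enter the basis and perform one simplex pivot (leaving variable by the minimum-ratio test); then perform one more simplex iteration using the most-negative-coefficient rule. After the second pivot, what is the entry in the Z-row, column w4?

-19/13

Ratio test on column x_1 — row 1: (29/5)/(1/5) = 29; row 2: (8/5)/(2/5) = 4; row 3: (58/5)/(12/5) = 29/6; row 4: (53/5)/(17/5) = 53/17. Minimum is 53/17 at row 4 (w4 leaves); pivot element 17/5.
Divide row 4 by 17/5; eliminate column x_1 from the other rows.
Second iteration: most negative Z-row entry is -177/17 in column x_4, so x_4 enters.
Ratio test on column x_4 — row 1: (88/17)/(27/17) = 88/27; row 2: entry -31/17 ≤ 0; row 3: (70/17)/(52/17) = 35/26; row 4: (53/17)/(1/17) = 53. Minimum is 35/26 at row 3 (w3 leaves); pivot element 52/17.
Divide row 3 by 52/17; eliminate column x_4 from the other rows.
After both pivots, the entry at the Z-row, column w4 is -19/13.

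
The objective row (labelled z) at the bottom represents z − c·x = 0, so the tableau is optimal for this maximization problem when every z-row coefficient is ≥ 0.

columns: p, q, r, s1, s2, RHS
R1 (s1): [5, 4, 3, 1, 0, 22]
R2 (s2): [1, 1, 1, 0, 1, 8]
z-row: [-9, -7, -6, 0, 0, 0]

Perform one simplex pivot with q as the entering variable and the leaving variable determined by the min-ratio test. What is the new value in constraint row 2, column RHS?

Ratio test on column q — row 1: 22/4 = 11/2; row 2: 8/1 = 8. Minimum is 11/2 at row 1 (s1 leaves); pivot element 4.
Divide row 1 by 4; eliminate column q from the other rows.
Row 2 update in column RHS: 8 − 1·(11/2) = 5/2.

5/2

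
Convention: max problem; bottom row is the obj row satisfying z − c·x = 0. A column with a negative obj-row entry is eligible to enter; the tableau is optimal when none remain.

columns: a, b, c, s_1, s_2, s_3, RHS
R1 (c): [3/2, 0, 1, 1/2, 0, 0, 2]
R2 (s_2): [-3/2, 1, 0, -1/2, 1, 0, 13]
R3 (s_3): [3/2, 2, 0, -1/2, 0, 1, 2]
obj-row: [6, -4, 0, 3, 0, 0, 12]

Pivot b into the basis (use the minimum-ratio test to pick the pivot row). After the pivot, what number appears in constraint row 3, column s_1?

-1/4

Ratio test on column b — row 1: entry 0 ≤ 0; row 2: 13/1 = 13; row 3: 2/2 = 1. Minimum is 1 at row 3 (s_3 leaves); pivot element 2.
Divide row 3 by 2; eliminate column b from the other rows.
In the new row 3, the s_1 entry is the old entry divided by the pivot: (-1/2)/2 = -1/4.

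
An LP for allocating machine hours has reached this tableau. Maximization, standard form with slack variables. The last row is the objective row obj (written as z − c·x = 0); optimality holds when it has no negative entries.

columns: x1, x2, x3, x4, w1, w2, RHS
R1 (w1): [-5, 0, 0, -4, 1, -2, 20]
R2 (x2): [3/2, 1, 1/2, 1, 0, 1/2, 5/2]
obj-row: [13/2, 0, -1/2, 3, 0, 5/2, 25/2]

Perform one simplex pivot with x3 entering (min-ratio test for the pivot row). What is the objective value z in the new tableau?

Ratio test on column x3 — row 1: entry 0 ≤ 0; row 2: (5/2)/(1/2) = 5. Minimum is 5 at row 2 (x2 leaves); pivot element 1/2.
Pivot on row 2; the obj-row RHS becomes 25/2 − (-1/2)·5 = 15.

15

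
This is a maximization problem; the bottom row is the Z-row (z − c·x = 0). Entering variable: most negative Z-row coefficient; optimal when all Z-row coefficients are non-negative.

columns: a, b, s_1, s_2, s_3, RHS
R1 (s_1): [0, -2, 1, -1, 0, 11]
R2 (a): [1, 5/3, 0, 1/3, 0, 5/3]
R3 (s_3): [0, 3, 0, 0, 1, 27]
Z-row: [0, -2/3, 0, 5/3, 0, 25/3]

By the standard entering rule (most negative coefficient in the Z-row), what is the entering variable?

b

Negative Z-row entries: b: -2/3.
The most negative is -2/3 in column b, so b enters.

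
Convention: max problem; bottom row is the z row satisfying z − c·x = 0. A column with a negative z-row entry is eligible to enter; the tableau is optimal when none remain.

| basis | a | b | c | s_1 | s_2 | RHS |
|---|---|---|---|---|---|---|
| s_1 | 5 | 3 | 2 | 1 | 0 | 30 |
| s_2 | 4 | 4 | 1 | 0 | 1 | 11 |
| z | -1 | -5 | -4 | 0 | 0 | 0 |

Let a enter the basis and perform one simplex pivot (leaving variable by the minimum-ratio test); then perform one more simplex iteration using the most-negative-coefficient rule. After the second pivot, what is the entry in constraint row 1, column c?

Ratio test on column a — row 1: 30/5 = 6; row 2: 11/4 = 11/4. Minimum is 11/4 at row 2 (s_2 leaves); pivot element 4.
Divide row 2 by 4; eliminate column a from the other rows.
Second iteration: most negative z-row entry is -4 in column b, so b enters.
Ratio test on column b — row 1: entry -2 ≤ 0; row 2: (11/4)/1 = 11/4. Minimum is 11/4 at row 2 (a leaves); pivot element 1.
Divide row 2 by 1; eliminate column b from the other rows.
After both pivots, the entry at constraint row 1, column c is 5/4.

5/4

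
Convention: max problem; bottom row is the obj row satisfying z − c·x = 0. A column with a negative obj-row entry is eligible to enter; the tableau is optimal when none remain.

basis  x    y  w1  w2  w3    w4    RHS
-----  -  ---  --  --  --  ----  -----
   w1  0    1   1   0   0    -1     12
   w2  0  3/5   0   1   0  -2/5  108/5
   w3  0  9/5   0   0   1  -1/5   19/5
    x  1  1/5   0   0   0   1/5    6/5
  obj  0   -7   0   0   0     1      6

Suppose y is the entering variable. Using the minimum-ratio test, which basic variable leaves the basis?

Column y entries and ratios — w1: 12/1 = 12; w2: (108/5)/(3/5) = 36; w3: (19/5)/(9/5) = 19/9; x: (6/5)/(1/5) = 6.
Smallest ratio is 19/9 in the row of w3, so w3 leaves.

w3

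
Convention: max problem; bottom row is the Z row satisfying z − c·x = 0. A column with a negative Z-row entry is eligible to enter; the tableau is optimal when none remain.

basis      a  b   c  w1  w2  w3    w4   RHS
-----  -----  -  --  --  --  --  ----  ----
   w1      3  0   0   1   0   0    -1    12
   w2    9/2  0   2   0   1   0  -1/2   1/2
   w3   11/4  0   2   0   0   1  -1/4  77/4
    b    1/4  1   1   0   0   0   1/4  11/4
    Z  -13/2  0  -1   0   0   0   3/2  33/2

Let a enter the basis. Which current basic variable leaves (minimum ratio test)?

Column a entries and ratios — w1: 12/3 = 4; w2: (1/2)/(9/2) = 1/9; w3: (77/4)/(11/4) = 7; b: (11/4)/(1/4) = 11.
Smallest ratio is 1/9 in the row of w2, so w2 leaves.

w2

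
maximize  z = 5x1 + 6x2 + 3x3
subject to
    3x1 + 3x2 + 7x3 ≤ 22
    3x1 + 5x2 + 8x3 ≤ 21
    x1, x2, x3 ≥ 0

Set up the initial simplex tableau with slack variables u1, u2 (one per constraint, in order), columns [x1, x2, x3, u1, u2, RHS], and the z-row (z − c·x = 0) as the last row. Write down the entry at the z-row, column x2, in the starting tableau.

-6

The z-row carries the negated objective coefficients: the x2 entry is -6.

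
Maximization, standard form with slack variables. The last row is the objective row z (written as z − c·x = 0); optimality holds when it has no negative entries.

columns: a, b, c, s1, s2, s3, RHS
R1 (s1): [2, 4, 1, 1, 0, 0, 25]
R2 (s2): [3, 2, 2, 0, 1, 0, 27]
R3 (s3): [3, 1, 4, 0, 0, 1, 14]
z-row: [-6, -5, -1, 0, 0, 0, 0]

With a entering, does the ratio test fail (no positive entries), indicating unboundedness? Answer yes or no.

no

Column a has positive entries in row(s) 1, 2, 3, so the ratio test bounds it — not unbounded.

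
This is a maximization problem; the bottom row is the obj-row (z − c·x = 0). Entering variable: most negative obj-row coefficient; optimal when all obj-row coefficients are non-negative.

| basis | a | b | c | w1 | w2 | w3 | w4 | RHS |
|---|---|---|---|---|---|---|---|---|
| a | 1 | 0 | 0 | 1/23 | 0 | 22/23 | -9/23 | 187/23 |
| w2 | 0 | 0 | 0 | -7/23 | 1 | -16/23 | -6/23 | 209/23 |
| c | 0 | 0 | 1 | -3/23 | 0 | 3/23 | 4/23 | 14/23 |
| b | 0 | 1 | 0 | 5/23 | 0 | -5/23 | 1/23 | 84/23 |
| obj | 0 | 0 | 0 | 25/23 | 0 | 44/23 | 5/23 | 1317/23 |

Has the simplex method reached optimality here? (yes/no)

yes

Every obj-row coefficient is ≥ 0, so the tableau is optimal.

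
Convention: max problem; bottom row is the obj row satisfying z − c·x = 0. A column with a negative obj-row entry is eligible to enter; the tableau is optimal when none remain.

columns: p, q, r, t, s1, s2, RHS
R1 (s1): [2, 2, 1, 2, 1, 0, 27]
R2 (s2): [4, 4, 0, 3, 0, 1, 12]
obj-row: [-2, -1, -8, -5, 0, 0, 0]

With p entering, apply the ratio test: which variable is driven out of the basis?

s2

Column p entries and ratios — s1: 27/2 = 27/2; s2: 12/4 = 3.
Smallest ratio is 3 in the row of s2, so s2 leaves.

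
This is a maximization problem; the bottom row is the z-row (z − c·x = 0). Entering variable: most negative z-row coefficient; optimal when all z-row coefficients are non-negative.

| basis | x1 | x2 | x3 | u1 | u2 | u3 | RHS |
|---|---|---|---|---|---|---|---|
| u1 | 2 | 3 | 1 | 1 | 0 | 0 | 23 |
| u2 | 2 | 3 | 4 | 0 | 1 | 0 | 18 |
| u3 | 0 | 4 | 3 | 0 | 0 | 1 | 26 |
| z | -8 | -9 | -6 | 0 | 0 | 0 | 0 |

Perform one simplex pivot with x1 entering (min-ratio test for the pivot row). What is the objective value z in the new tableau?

Ratio test on column x1 — row 1: 23/2 = 23/2; row 2: 18/2 = 9; row 3: entry 0 ≤ 0. Minimum is 9 at row 2 (u2 leaves); pivot element 2.
Pivot on row 2; the z-row RHS becomes 0 − (-8)·9 = 72.

72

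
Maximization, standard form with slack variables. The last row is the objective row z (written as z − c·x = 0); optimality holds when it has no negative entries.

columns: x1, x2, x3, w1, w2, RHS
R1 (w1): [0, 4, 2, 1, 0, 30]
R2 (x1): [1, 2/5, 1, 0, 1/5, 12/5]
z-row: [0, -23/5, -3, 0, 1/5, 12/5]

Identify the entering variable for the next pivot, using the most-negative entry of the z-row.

Negative z-row entries: x2: -23/5, x3: -3.
The most negative is -23/5 in column x2, so x2 enters.

x2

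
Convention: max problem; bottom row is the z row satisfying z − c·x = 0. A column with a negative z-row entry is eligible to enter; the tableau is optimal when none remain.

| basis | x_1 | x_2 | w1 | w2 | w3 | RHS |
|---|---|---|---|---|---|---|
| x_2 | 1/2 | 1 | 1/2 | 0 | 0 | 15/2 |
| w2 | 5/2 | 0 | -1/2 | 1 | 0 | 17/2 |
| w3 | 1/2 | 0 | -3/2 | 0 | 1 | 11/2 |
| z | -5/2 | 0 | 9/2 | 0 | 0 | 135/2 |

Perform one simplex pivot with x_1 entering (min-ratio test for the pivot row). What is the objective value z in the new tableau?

Ratio test on column x_1 — row 1: (15/2)/(1/2) = 15; row 2: (17/2)/(5/2) = 17/5; row 3: (11/2)/(1/2) = 11. Minimum is 17/5 at row 2 (w2 leaves); pivot element 5/2.
Pivot on row 2; the z-row RHS becomes 135/2 − (-5/2)·(17/5) = 76.

76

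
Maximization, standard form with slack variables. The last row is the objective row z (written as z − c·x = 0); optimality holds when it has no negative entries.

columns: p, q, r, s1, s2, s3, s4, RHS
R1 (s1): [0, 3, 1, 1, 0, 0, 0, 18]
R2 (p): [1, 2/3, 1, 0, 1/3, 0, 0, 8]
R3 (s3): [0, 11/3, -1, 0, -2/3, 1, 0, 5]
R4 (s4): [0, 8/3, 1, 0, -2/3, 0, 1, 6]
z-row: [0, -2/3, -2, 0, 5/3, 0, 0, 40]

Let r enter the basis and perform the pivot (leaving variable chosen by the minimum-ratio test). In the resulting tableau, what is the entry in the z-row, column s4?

2

Ratio test on column r — row 1: 18/1 = 18; row 2: 8/1 = 8; row 3: entry -1 ≤ 0; row 4: 6/1 = 6. Minimum is 6 at row 4 (s4 leaves); pivot element 1.
Divide row 4 by 1; eliminate column r from the other rows.
z-row update in column s4: 0 − (-2)·1 = 2.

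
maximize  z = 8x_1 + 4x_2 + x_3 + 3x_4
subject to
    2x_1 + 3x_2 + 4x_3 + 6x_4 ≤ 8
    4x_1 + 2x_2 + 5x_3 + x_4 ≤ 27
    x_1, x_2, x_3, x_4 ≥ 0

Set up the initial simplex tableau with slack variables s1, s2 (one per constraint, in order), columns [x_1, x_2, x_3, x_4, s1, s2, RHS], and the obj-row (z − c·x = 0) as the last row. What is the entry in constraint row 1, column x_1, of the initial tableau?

Constraint 1 has coefficient 2 on x_1.

2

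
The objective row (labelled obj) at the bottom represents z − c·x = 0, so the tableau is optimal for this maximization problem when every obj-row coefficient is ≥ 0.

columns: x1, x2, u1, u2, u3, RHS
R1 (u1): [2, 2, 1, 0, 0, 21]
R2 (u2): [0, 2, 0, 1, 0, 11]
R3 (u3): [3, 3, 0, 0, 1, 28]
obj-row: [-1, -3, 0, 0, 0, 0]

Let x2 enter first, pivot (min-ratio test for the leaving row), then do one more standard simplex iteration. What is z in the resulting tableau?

Ratio test on column x2 — row 1: 21/2 = 21/2; row 2: 11/2 = 11/2; row 3: 28/3 = 28/3. Minimum is 11/2 at row 2 (u2 leaves); pivot element 2.
Pivot on row 2; the obj-row RHS becomes 0 − (-3)·(11/2) = 33/2.
Next entering variable (most negative obj-row entry -1): x1.
Ratio test on column x1 — row 1: 10/2 = 5; row 2: entry 0 ≤ 0; row 3: (23/2)/3 = 23/6. Minimum is 23/6 at row 3 (u3 leaves); pivot element 3.
After the second pivot the obj-row RHS is 33/2 − (-1)·(23/6) = 61/3.

61/3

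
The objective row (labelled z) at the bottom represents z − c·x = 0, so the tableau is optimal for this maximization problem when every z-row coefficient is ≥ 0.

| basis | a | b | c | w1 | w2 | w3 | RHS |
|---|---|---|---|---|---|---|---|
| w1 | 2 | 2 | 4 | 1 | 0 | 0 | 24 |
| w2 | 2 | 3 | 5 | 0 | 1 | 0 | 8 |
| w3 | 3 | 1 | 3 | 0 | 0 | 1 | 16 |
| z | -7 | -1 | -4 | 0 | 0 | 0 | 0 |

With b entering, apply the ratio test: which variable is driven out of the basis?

w2

Column b entries and ratios — w1: 24/2 = 12; w2: 8/3 = 8/3; w3: 16/1 = 16.
Smallest ratio is 8/3 in the row of w2, so w2 leaves.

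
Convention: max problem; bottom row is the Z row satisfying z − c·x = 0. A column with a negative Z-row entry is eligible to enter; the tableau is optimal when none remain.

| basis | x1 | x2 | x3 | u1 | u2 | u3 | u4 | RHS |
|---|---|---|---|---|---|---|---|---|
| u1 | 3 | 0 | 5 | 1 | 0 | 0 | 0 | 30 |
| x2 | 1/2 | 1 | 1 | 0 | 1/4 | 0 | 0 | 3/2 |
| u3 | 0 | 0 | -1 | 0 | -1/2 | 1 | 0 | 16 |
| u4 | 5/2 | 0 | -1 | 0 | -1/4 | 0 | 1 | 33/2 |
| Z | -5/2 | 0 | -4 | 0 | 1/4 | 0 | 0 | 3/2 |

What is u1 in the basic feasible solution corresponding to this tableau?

30

u1 is basic (row 1); its value is the RHS of that row, 30.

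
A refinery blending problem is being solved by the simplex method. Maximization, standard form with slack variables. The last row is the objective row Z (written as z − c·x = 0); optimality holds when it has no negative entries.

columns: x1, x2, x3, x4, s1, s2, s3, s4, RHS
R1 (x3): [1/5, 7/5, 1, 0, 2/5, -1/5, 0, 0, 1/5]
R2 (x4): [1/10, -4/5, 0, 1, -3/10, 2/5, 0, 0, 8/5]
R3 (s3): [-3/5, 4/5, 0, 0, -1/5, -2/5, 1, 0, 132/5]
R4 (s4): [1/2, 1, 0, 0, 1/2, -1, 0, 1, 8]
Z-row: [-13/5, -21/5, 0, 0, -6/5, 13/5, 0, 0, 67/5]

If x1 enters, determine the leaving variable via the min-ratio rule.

x3

Column x1 entries and ratios — x3: (1/5)/(1/5) = 1; x4: (8/5)/(1/10) = 16; s3: -3/5 ≤ 0, skip; s4: 8/(1/2) = 16.
Smallest ratio is 1 in the row of x3, so x3 leaves.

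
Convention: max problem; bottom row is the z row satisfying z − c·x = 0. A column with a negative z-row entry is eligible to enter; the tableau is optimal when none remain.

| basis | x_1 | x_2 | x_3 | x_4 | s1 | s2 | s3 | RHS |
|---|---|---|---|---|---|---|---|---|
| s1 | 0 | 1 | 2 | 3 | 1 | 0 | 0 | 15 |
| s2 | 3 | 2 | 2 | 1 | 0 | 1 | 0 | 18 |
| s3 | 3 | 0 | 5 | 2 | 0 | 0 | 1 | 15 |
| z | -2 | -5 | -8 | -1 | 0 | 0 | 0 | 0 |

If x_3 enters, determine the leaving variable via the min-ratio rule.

s3

Column x_3 entries and ratios — s1: 15/2 = 15/2; s2: 18/2 = 9; s3: 15/5 = 3.
Smallest ratio is 3 in the row of s3, so s3 leaves.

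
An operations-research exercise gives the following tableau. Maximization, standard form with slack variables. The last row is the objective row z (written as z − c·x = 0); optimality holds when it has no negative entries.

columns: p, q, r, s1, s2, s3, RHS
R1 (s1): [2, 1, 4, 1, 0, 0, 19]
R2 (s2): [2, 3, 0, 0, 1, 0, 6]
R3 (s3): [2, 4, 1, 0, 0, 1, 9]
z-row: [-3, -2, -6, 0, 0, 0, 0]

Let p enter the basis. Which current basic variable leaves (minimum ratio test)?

Column p entries and ratios — s1: 19/2 = 19/2; s2: 6/2 = 3; s3: 9/2 = 9/2.
Smallest ratio is 3 in the row of s2, so s2 leaves.

s2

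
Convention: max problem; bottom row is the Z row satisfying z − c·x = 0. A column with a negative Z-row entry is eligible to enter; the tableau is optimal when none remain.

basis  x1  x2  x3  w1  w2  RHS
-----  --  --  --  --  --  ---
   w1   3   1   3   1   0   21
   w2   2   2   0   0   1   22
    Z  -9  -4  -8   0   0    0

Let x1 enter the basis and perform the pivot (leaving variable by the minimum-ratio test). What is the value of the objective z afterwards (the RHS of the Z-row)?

Ratio test on column x1 — row 1: 21/3 = 7; row 2: 22/2 = 11. Minimum is 7 at row 1 (w1 leaves); pivot element 3.
Pivot on row 1; the Z-row RHS becomes 0 − (-9)·7 = 63.

63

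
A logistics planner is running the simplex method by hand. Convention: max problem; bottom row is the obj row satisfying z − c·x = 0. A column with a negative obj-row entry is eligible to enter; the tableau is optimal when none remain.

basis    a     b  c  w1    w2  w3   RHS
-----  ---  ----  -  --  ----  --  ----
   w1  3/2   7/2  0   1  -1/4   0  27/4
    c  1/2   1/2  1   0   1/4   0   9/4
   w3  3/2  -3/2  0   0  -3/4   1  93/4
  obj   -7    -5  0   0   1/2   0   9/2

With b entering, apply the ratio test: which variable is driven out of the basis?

Column b entries and ratios — w1: (27/4)/(7/2) = 27/14; c: (9/4)/(1/2) = 9/2; w3: -3/2 ≤ 0, skip.
Smallest ratio is 27/14 in the row of w1, so w1 leaves.

w1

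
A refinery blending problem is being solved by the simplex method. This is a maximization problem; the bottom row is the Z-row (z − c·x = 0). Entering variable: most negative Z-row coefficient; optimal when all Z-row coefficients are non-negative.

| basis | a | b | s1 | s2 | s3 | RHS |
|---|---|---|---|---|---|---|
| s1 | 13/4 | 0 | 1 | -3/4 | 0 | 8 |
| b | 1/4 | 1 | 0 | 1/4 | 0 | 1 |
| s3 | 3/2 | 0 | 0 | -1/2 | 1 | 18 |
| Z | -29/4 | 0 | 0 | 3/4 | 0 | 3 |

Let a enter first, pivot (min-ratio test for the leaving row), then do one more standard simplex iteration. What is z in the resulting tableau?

Ratio test on column a — row 1: 8/(13/4) = 32/13; row 2: 1/(1/4) = 4; row 3: 18/(3/2) = 12. Minimum is 32/13 at row 1 (s1 leaves); pivot element 13/4.
Pivot on row 1; the Z-row RHS becomes 3 − (-29/4)·(32/13) = 271/13.
Next entering variable (most negative Z-row entry -12/13): s2.
Ratio test on column s2 — row 1: entry -3/13 ≤ 0; row 2: (5/13)/(4/13) = 5/4; row 3: entry -2/13 ≤ 0. Minimum is 5/4 at row 2 (b leaves); pivot element 4/13.
After the second pivot the Z-row RHS is 271/13 − (-12/13)·(5/4) = 22.

22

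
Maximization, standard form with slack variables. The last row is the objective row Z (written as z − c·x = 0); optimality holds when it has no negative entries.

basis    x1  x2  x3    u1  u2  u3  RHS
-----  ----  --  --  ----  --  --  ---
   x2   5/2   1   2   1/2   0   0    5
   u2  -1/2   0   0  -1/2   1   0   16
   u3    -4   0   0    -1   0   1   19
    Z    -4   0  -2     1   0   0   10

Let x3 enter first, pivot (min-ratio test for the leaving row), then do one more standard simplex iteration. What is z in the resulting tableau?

Ratio test on column x3 — row 1: 5/2 = 5/2; row 2: entry 0 ≤ 0; row 3: entry 0 ≤ 0. Minimum is 5/2 at row 1 (x2 leaves); pivot element 2.
Pivot on row 1; the Z-row RHS becomes 10 − (-2)·(5/2) = 15.
Next entering variable (most negative Z-row entry -3/2): x1.
Ratio test on column x1 — row 1: (5/2)/(5/4) = 2; row 2: entry -1/2 ≤ 0; row 3: entry -4 ≤ 0. Minimum is 2 at row 1 (x3 leaves); pivot element 5/4.
After the second pivot the Z-row RHS is 15 − (-3/2)·2 = 18.

18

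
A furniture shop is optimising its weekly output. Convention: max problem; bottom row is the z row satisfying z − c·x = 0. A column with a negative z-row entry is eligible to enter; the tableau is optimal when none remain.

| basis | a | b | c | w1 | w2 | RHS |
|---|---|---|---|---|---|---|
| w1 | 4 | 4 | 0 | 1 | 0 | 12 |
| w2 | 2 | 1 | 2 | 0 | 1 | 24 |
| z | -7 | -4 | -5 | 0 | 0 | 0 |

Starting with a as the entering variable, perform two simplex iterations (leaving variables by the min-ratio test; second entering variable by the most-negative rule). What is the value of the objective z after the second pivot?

66

Ratio test on column a — row 1: 12/4 = 3; row 2: 24/2 = 12. Minimum is 3 at row 1 (w1 leaves); pivot element 4.
Pivot on row 1; the z-row RHS becomes 0 − (-7)·3 = 21.
Next entering variable (most negative z-row entry -5): c.
Ratio test on column c — row 1: entry 0 ≤ 0; row 2: 18/2 = 9. Minimum is 9 at row 2 (w2 leaves); pivot element 2.
After the second pivot the z-row RHS is 21 − (-5)·9 = 66.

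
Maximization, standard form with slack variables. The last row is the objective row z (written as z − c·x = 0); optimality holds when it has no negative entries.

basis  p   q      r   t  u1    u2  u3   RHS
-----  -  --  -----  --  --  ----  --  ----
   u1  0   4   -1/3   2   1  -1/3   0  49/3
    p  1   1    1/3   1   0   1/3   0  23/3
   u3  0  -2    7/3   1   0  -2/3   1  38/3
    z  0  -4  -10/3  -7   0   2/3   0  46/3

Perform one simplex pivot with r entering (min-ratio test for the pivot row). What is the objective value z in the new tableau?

234/7

Ratio test on column r — row 1: entry -1/3 ≤ 0; row 2: (23/3)/(1/3) = 23; row 3: (38/3)/(7/3) = 38/7. Minimum is 38/7 at row 3 (u3 leaves); pivot element 7/3.
Pivot on row 3; the z-row RHS becomes 46/3 − (-10/3)·(38/7) = 234/7.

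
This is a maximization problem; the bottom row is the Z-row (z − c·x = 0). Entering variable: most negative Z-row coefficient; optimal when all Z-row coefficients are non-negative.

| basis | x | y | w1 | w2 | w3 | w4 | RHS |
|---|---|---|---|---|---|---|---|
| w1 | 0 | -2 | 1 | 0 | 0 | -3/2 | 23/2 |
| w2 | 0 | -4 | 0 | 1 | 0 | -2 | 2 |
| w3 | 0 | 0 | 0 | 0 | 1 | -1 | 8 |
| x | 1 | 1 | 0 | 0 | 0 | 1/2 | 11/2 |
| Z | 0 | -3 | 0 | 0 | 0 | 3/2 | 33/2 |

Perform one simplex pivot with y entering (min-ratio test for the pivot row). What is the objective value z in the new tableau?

Ratio test on column y — row 1: entry -2 ≤ 0; row 2: entry -4 ≤ 0; row 3: entry 0 ≤ 0; row 4: (11/2)/1 = 11/2. Minimum is 11/2 at row 4 (x leaves); pivot element 1.
Pivot on row 4; the Z-row RHS becomes 33/2 − (-3)·(11/2) = 33.

33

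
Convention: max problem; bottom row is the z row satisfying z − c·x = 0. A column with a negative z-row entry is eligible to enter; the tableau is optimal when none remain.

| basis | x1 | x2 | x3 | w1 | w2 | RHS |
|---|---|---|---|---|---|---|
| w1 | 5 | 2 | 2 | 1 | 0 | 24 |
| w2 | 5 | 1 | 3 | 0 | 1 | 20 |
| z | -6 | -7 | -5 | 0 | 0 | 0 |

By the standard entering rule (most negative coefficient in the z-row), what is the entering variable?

x2

Negative z-row entries: x1: -6, x2: -7, x3: -5.
The most negative is -7 in column x2, so x2 enters.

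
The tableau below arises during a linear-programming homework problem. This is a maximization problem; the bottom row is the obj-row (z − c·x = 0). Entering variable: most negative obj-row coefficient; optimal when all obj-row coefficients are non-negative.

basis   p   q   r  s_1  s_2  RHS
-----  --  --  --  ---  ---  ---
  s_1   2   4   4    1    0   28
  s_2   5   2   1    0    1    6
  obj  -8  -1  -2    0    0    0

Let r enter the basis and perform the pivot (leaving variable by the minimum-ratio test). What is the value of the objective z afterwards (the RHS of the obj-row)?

12

Ratio test on column r — row 1: 28/4 = 7; row 2: 6/1 = 6. Minimum is 6 at row 2 (s_2 leaves); pivot element 1.
Pivot on row 2; the obj-row RHS becomes 0 − (-2)·6 = 12.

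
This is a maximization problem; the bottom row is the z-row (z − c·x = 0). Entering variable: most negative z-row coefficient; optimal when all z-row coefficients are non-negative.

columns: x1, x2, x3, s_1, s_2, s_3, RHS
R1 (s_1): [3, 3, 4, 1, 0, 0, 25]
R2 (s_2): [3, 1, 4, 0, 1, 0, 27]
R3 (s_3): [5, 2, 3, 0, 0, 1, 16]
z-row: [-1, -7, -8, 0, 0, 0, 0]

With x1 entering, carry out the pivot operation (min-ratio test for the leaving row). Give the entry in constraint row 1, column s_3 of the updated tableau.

-3/5

Ratio test on column x1 — row 1: 25/3 = 25/3; row 2: 27/3 = 9; row 3: 16/5 = 16/5. Minimum is 16/5 at row 3 (s_3 leaves); pivot element 5.
Divide row 3 by 5; eliminate column x1 from the other rows.
Row 1 update in column s_3: 0 − 3·(1/5) = -3/5.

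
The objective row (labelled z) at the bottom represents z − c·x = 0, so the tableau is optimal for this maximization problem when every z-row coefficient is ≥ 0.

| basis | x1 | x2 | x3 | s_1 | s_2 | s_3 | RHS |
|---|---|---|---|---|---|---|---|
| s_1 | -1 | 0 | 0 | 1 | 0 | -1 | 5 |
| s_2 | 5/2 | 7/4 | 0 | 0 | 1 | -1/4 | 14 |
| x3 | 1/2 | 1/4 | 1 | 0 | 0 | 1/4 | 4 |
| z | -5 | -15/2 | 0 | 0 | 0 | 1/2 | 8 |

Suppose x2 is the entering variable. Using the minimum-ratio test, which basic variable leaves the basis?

s_2

Column x2 entries and ratios — s_1: 0 ≤ 0, skip; s_2: 14/(7/4) = 8; x3: 4/(1/4) = 16.
Smallest ratio is 8 in the row of s_2, so s_2 leaves.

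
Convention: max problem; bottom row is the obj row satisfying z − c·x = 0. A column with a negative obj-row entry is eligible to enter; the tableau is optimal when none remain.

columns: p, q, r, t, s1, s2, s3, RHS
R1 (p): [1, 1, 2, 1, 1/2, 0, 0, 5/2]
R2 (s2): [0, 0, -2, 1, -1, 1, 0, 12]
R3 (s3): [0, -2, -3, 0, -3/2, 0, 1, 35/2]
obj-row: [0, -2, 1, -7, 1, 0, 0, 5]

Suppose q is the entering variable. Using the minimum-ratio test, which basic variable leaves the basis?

p

Column q entries and ratios — p: (5/2)/1 = 5/2; s2: 0 ≤ 0, skip; s3: -2 ≤ 0, skip.
Smallest ratio is 5/2 in the row of p, so p leaves.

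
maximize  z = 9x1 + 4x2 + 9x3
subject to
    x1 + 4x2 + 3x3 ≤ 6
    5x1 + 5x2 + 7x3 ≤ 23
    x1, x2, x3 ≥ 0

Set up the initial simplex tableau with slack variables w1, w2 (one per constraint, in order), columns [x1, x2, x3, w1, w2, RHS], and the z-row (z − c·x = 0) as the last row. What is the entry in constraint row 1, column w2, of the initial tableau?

0

Slack w2 belongs to constraint 2; its column is the unit vector e_2, so the entry in row 1 is 0.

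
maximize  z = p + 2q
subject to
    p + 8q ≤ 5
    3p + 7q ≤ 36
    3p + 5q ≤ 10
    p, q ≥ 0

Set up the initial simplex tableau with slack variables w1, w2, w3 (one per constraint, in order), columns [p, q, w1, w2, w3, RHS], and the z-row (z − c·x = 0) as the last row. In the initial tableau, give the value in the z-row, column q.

The z-row carries the negated objective coefficients: the q entry is -2.

-2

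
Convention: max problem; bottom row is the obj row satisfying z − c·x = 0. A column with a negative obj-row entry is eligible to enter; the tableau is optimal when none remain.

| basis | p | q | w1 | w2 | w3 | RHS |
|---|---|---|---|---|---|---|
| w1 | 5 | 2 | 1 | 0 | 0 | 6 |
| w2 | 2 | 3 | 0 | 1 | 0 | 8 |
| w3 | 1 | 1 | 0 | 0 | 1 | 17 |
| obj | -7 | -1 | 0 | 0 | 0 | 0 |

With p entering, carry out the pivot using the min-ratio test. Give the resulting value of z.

42/5

Ratio test on column p — row 1: 6/5 = 6/5; row 2: 8/2 = 4; row 3: 17/1 = 17. Minimum is 6/5 at row 1 (w1 leaves); pivot element 5.
Pivot on row 1; the obj-row RHS becomes 0 − (-7)·(6/5) = 42/5.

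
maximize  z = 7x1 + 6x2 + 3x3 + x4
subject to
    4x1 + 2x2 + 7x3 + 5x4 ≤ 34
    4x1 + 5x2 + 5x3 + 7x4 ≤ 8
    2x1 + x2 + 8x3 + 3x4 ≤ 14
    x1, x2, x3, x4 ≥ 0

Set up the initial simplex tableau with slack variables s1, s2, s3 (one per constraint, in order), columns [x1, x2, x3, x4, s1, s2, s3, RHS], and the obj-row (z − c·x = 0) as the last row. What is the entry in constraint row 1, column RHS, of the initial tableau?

The RHS of constraint 1 is b_1 = 34.

34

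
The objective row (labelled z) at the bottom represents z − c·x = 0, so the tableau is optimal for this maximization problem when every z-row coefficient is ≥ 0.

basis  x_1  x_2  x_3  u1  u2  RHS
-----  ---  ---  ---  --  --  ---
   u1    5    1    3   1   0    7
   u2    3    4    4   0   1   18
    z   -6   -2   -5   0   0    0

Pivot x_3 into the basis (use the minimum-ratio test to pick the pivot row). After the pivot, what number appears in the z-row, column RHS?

35/3

Ratio test on column x_3 — row 1: 7/3 = 7/3; row 2: 18/4 = 9/2. Minimum is 7/3 at row 1 (u1 leaves); pivot element 3.
Divide row 1 by 3; eliminate column x_3 from the other rows.
z-row update in column RHS: 0 − (-5)·(7/3) = 35/3.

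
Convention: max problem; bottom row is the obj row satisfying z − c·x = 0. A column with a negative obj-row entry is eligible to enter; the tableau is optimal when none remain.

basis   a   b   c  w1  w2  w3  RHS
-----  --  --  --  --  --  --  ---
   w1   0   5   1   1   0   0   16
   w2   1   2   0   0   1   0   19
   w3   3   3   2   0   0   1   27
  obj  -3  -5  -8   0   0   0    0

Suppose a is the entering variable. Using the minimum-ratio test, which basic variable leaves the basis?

w3

Column a entries and ratios — w1: 0 ≤ 0, skip; w2: 19/1 = 19; w3: 27/3 = 9.
Smallest ratio is 9 in the row of w3, so w3 leaves.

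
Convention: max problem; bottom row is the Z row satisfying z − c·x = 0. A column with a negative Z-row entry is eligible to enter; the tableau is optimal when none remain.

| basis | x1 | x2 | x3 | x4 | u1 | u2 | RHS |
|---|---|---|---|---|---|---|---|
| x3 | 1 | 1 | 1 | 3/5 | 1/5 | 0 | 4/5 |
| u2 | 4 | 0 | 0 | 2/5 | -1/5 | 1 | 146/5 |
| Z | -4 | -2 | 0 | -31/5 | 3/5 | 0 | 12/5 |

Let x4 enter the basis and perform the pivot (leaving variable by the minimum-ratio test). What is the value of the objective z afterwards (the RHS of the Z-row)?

Ratio test on column x4 — row 1: (4/5)/(3/5) = 4/3; row 2: (146/5)/(2/5) = 73. Minimum is 4/3 at row 1 (x3 leaves); pivot element 3/5.
Pivot on row 1; the Z-row RHS becomes 12/5 − (-31/5)·(4/3) = 32/3.

32/3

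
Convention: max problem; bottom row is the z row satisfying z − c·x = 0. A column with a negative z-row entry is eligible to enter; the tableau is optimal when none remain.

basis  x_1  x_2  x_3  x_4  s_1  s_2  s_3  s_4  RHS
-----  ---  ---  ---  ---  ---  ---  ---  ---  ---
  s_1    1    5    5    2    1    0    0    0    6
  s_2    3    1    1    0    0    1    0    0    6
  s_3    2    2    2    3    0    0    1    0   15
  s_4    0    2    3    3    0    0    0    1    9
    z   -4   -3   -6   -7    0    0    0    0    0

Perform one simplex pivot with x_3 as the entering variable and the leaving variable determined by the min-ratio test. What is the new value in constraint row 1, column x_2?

1

Ratio test on column x_3 — row 1: 6/5 = 6/5; row 2: 6/1 = 6; row 3: 15/2 = 15/2; row 4: 9/3 = 3. Minimum is 6/5 at row 1 (s_1 leaves); pivot element 5.
Divide row 1 by 5; eliminate column x_3 from the other rows.
In the new row 1, the x_2 entry is the old entry divided by the pivot: 5/5 = 1.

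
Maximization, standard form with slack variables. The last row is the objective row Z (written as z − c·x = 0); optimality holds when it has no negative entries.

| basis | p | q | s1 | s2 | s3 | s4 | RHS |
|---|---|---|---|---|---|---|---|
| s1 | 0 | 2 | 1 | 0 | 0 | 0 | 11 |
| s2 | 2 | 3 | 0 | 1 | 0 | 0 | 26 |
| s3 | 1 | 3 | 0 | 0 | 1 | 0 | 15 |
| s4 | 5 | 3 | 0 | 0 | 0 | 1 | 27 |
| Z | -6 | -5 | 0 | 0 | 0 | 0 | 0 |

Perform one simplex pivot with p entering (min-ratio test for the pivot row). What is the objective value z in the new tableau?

Ratio test on column p — row 1: entry 0 ≤ 0; row 2: 26/2 = 13; row 3: 15/1 = 15; row 4: 27/5 = 27/5. Minimum is 27/5 at row 4 (s4 leaves); pivot element 5.
Pivot on row 4; the Z-row RHS becomes 0 − (-6)·(27/5) = 162/5.

162/5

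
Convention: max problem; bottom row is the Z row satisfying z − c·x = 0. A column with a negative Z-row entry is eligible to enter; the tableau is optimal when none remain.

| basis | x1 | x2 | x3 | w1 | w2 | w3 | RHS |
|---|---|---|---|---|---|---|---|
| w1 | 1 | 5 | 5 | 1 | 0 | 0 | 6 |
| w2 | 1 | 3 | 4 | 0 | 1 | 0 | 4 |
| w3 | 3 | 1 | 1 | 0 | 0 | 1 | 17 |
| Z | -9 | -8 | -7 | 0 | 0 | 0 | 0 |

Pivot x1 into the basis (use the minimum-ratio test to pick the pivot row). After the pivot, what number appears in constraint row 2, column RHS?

4

Ratio test on column x1 — row 1: 6/1 = 6; row 2: 4/1 = 4; row 3: 17/3 = 17/3. Minimum is 4 at row 2 (w2 leaves); pivot element 1.
Divide row 2 by 1; eliminate column x1 from the other rows.
In the new row 2, the RHS entry is the old entry divided by the pivot: 4/1 = 4.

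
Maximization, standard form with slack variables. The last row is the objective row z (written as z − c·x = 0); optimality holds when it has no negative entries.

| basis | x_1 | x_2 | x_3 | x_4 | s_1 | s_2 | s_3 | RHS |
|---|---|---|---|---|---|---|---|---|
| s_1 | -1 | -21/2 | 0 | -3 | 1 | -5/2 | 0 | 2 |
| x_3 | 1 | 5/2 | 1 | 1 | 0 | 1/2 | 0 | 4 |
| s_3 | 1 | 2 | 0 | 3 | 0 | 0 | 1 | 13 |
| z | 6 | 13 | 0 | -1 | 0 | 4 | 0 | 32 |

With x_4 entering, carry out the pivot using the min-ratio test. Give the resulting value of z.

36

Ratio test on column x_4 — row 1: entry -3 ≤ 0; row 2: 4/1 = 4; row 3: 13/3 = 13/3. Minimum is 4 at row 2 (x_3 leaves); pivot element 1.
Pivot on row 2; the z-row RHS becomes 32 − (-1)·4 = 36.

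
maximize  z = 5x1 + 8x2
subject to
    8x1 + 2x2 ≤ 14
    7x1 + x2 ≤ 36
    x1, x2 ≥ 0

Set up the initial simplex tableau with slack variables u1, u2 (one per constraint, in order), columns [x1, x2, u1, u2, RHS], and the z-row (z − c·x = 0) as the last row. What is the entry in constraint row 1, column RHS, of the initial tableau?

14

The RHS of constraint 1 is b_1 = 14.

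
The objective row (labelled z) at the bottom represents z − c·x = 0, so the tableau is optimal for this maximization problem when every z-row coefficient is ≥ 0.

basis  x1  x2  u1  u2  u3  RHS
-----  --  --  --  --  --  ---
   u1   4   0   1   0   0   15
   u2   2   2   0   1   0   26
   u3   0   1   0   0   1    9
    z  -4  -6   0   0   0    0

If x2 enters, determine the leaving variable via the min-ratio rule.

u3

Column x2 entries and ratios — u1: 0 ≤ 0, skip; u2: 26/2 = 13; u3: 9/1 = 9.
Smallest ratio is 9 in the row of u3, so u3 leaves.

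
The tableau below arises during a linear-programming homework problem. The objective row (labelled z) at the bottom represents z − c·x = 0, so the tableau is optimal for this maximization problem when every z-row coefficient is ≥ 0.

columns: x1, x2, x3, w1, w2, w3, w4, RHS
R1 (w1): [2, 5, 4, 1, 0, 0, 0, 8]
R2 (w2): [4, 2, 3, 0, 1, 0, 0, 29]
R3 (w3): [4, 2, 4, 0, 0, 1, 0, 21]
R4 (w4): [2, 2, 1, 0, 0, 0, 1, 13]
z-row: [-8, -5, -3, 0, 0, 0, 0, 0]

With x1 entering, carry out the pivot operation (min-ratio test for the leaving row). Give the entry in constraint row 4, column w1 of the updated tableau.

Ratio test on column x1 — row 1: 8/2 = 4; row 2: 29/4 = 29/4; row 3: 21/4 = 21/4; row 4: 13/2 = 13/2. Minimum is 4 at row 1 (w1 leaves); pivot element 2.
Divide row 1 by 2; eliminate column x1 from the other rows.
Row 4 update in column w1: 0 − 2·(1/2) = -1.

-1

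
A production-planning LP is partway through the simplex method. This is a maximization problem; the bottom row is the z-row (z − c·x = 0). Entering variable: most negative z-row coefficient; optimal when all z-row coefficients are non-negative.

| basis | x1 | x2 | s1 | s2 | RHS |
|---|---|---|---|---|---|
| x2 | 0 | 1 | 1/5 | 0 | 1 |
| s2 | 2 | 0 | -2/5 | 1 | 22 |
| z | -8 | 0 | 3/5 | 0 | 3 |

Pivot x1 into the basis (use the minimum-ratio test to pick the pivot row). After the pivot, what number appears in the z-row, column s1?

Ratio test on column x1 — row 1: entry 0 ≤ 0; row 2: 22/2 = 11. Minimum is 11 at row 2 (s2 leaves); pivot element 2.
Divide row 2 by 2; eliminate column x1 from the other rows.
z-row update in column s1: 3/5 − (-8)·(-1/5) = -1.

-1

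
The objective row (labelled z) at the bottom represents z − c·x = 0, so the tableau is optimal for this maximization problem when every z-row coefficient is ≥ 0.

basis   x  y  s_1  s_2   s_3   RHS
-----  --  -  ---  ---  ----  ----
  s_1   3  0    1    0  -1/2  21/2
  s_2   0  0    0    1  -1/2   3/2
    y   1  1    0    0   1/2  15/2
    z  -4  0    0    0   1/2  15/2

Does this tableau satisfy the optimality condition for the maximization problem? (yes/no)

The z-row has a negative entry -4 in column x, so it is not optimal.

no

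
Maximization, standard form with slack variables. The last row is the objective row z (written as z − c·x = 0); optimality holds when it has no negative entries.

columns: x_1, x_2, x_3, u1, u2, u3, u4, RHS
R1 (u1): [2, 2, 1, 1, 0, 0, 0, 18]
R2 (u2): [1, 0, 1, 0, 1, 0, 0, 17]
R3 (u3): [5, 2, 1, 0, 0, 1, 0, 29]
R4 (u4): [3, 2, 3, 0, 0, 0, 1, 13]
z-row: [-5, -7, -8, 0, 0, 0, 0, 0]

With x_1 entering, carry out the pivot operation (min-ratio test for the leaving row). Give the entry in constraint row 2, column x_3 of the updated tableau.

Ratio test on column x_1 — row 1: 18/2 = 9; row 2: 17/1 = 17; row 3: 29/5 = 29/5; row 4: 13/3 = 13/3. Minimum is 13/3 at row 4 (u4 leaves); pivot element 3.
Divide row 4 by 3; eliminate column x_1 from the other rows.
Row 2 update in column x_3: 1 − 1·1 = 0.

0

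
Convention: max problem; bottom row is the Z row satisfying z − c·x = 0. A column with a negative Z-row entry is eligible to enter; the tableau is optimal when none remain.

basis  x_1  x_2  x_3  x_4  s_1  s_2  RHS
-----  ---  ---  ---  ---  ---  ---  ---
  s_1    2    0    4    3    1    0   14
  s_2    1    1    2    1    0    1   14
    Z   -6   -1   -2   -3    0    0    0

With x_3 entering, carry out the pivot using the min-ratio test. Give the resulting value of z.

7

Ratio test on column x_3 — row 1: 14/4 = 7/2; row 2: 14/2 = 7. Minimum is 7/2 at row 1 (s_1 leaves); pivot element 4.
Pivot on row 1; the Z-row RHS becomes 0 − (-2)·(7/2) = 7.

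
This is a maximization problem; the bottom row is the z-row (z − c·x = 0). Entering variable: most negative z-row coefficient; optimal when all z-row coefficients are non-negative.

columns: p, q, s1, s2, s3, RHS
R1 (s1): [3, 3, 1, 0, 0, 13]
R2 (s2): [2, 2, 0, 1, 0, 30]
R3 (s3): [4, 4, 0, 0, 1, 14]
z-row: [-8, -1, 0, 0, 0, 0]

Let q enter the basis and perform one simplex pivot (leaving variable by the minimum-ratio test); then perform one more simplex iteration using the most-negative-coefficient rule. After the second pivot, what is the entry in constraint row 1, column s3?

-3/4

Ratio test on column q — row 1: 13/3 = 13/3; row 2: 30/2 = 15; row 3: 14/4 = 7/2. Minimum is 7/2 at row 3 (s3 leaves); pivot element 4.
Divide row 3 by 4; eliminate column q from the other rows.
Second iteration: most negative z-row entry is -7 in column p, so p enters.
Ratio test on column p — row 1: entry 0 ≤ 0; row 2: entry 0 ≤ 0; row 3: (7/2)/1 = 7/2. Minimum is 7/2 at row 3 (q leaves); pivot element 1.
Divide row 3 by 1; eliminate column p from the other rows.
After both pivots, the entry at constraint row 1, column s3 is -3/4.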